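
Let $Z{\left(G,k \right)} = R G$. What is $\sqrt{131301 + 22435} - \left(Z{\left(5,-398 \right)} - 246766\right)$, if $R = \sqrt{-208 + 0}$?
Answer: $246766 + 2 \sqrt{38434} - 20 i \sqrt{13} \approx 2.4716 \cdot 10^{5} - 72.111 i$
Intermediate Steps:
$R = 4 i \sqrt{13}$ ($R = \sqrt{-208} = 4 i \sqrt{13} \approx 14.422 i$)
$Z{\left(G,k \right)} = 4 i G \sqrt{13}$ ($Z{\left(G,k \right)} = 4 i \sqrt{13} G = 4 i G \sqrt{13}$)
$\sqrt{131301 + 22435} - \left(Z{\left(5,-398 \right)} - 246766\right) = \sqrt{131301 + 22435} - \left(4 i 5 \sqrt{13} - 246766\right) = \sqrt{153736} - \left(20 i \sqrt{13} - 246766\right) = 2 \sqrt{38434} - \left(-246766 + 20 i \sqrt{13}\right) = 2 \sqrt{38434} + \left(246766 - 20 i \sqrt{13}\right) = 246766 + 2 \sqrt{38434} - 20 i \sqrt{13}$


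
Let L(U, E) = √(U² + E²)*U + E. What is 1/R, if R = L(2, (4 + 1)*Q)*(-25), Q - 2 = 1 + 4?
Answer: 7/18455 - 2*√1229/92275 ≈ -0.00038054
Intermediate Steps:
Q = 7 (Q = 2 + (1 + 4) = 2 + 5 = 7)
L(U, E) = E + U*√(E² + U²) (L(U, E) = √(E² + U²)*U + E = U*√(E² + U²) + E = E + U*√(E² + U²))
R = -875 - 50*√1229 (R = ((4 + 1)*7 + 2*√(((4 + 1)*7)² + 2²))*(-25) = (5*7 + 2*√((5*7)² + 4))*(-25) = (35 + 2*√(35² + 4))*(-25) = (35 + 2*√(1225 + 4))*(-25) = (35 + 2*√1229)*(-25) = -875 - 50*√1229 ≈ -2627.9)
1/R = 1/(-875 - 50*√1229)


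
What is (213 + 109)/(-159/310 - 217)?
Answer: -99820/67429 ≈ -1.4804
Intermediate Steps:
(213 + 109)/(-159/310 - 217) = 322/(-159*1/310 - 217) = 322/(-159/310 - 217) = 322/(-67429/310) = 322*(-310/67429) = -99820/67429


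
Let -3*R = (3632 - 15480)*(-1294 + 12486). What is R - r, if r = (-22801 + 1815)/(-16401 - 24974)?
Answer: 5486441449042/124125 ≈ 4.4201e+7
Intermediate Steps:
r = 20986/41375 (r = -20986/(-41375) = -20986*(-1/41375) = 20986/41375 ≈ 0.50721)
R = 132602816/3 (R = -(3632 - 15480)*(-1294 + 12486)/3 = -(-11848)*11192/3 = -⅓*(-132602816) = 132602816/3 ≈ 4.4201e+7)
R - r = 132602816/3 - 1*20986/41375 = 132602816/3 - 20986/41375 = 5486441449042/124125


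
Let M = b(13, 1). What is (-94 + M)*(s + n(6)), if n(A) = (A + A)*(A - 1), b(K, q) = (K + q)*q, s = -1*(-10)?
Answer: -5600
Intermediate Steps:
s = 10
b(K, q) = q*(K + q)
n(A) = 2*A*(-1 + A) (n(A) = (2*A)*(-1 + A) = 2*A*(-1 + A))
M = 14 (M = 1*(13 + 1) = 1*14 = 14)
(-94 + M)*(s + n(6)) = (-94 + 14)*(10 + 2*6*(-1 + 6)) = -80*(10 + 2*6*5) = -80*(10 + 60) = -80*70 = -5600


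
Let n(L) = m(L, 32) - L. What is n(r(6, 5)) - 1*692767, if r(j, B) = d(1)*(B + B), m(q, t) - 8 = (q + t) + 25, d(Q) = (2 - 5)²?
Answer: -692702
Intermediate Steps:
d(Q) = 9 (d(Q) = (-3)² = 9)
m(q, t) = 33 + q + t (m(q, t) = 8 + ((q + t) + 25) = 8 + (25 + q + t) = 33 + q + t)
r(j, B) = 18*B (r(j, B) = 9*(B + B) = 9*(2*B) = 18*B)
n(L) = 65 (n(L) = (33 + L + 32) - L = (65 + L) - L = 65)
n(r(6, 5)) - 1*692767 = 65 - 1*692767 = 65 - 692767 = -692702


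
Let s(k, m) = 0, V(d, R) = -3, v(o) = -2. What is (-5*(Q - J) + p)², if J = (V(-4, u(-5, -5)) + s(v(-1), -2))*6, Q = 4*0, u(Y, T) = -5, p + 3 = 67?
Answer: 676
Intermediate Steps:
p = 64 (p = -3 + 67 = 64)
Q = 0
J = -18 (J = (-3 + 0)*6 = -3*6 = -18)
(-5*(Q - J) + p)² = (-5*(0 - 1*(-18)) + 64)² = (-5*(0 + 18) + 64)² = (-5*18 + 64)² = (-90 + 64)² = (-26)² = 676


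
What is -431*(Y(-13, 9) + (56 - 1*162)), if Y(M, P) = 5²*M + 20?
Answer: 177141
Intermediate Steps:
Y(M, P) = 20 + 25*M (Y(M, P) = 25*M + 20 = 20 + 25*M)
-431*(Y(-13, 9) + (56 - 1*162)) = -431*((20 + 25*(-13)) + (56 - 1*162)) = -431*((20 - 325) + (56 - 162)) = -431*(-305 - 106) = -431*(-411) = 177141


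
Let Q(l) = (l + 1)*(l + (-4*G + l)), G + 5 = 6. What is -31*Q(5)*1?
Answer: -1116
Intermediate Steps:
G = 1 (G = -5 + 6 = 1)
Q(l) = (1 + l)*(-4 + 2*l) (Q(l) = (l + 1)*(l + (-4*1 + l)) = (1 + l)*(l + (-4 + l)) = (1 + l)*(-4 + 2*l))
-31*Q(5)*1 = -31*(-4 - 2*5 + 2*5**2)*1 = -31*(-4 - 10 + 2*25)*1 = -31*(-4 - 10 + 50)*1 = -31*36*1 = -1116*1 = -1116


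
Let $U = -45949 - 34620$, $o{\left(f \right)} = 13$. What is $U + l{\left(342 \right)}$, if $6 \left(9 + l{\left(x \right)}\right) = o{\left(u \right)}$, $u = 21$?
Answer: $- \frac{483455}{6} \approx -80576.0$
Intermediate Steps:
$l{\left(x \right)} = - \frac{41}{6}$ ($l{\left(x \right)} = -9 + \frac{1}{6} \cdot 13 = -9 + \frac{13}{6} = - \frac{41}{6}$)
$U = -80569$
$U + l{\left(342 \right)} = -80569 - \frac{41}{6} = - \frac{483455}{6}$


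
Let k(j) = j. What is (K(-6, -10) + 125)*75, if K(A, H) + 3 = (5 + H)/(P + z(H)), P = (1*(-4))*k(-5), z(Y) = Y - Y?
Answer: 36525/4 ≈ 9131.3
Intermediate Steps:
z(Y) = 0
P = 20 (P = (1*(-4))*(-5) = -4*(-5) = 20)
K(A, H) = -11/4 + H/20 (K(A, H) = -3 + (5 + H)/(20 + 0) = -3 + (5 + H)/20 = -3 + (5 + H)*(1/20) = -3 + (¼ + H/20) = -11/4 + H/20)
(K(-6, -10) + 125)*75 = ((-11/4 + (1/20)*(-10)) + 125)*75 = ((-11/4 - ½) + 125)*75 = (-13/4 + 125)*75 = (487/4)*75 = 36525/4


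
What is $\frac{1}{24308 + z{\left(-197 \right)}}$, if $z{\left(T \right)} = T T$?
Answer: $\frac{1}{63117} \approx 1.5844 \cdot 10^{-5}$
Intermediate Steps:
$z{\left(T \right)} = T^{2}$
$\frac{1}{24308 + z{\left(-197 \right)}} = \frac{1}{24308 + \left(-197\right)^{2}} = \frac{1}{24308 + 38809} = \frac{1}{63117}$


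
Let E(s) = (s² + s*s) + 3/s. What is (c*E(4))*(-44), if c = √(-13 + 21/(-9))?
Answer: -1441*I*√138/3 ≈ -5642.6*I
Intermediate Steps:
c = I*√138/3 (c = √(-13 + 21*(-⅑)) = √(-13 - 7/3) = √(-46/3) = I*√138/3 ≈ 3.9158*I)
E(s) = 2*s² + 3/s (E(s) = (s² + s²) + 3/s = 2*s² + 3/s)
(c*E(4))*(-44) = ((I*√138/3)*((3 + 2*4³)/4))*(-44) = ((I*√138/3)*((3 + 2*64)/4))*(-44) = ((I*√138/3)*((3 + 128)/4))*(-44) = ((I*√138/3)*((¼)*131))*(-44) = ((I*√138/3)*(131/4))*(-44) = (131*I*√138/12)*(-44) = -1441*I*√138/3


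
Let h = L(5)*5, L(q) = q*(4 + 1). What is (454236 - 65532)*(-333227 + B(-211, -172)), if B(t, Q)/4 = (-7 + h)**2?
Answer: -107877409824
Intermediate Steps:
L(q) = 5*q (L(q) = q*5 = 5*q)
h = 125 (h = (5*5)*5 = 25*5 = 125)
B(t, Q) = 55696 (B(t, Q) = 4*(-7 + 125)**2 = 4*118**2 = 4*13924 = 55696)
(454236 - 65532)*(-333227 + B(-211, -172)) = (454236 - 65532)*(-333227 + 55696) = 388704*(-277531) = -107877409824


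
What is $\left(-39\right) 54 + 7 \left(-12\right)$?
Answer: $-2190$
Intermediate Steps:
$\left(-39\right) 54 + 7 \left(-12\right) = -2106 - 84 = -2190$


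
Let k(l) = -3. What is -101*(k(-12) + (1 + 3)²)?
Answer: -1313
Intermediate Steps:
-101*(k(-12) + (1 + 3)²) = -101*(-3 + (1 + 3)²) = -101*(-3 + 4²) = -101*(-3 + 16) = -101*13 = -1313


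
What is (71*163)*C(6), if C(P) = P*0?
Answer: 0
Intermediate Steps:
C(P) = 0
(71*163)*C(6) = (71*163)*0 = 11573*0 = 0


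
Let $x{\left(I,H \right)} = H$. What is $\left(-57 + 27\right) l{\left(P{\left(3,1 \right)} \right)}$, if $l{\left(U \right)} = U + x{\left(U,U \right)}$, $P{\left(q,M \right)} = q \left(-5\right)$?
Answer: $900$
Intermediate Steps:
$P{\left(q,M \right)} = - 5 q$
$l{\left(U \right)} = 2 U$ ($l{\left(U \right)} = U + U = 2 U$)
$\left(-57 + 27\right) l{\left(P{\left(3,1 \right)} \right)} = \left(-57 + 27\right) 2 \left(\left(-5\right) 3\right) = - 30 \cdot 2 \left(-15\right) = \left(-30\right) \left(-30\right) = 900$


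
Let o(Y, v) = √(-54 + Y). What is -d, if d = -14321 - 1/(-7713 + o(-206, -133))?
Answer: 851965290196/59490629 - 2*I*√65/59490629 ≈ 14321.0 - 2.7104e-7*I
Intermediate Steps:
d = -14321 - 1/(-7713 + 2*I*√65) (d = -14321 - 1/(-7713 + √(-54 - 206)) = -14321 - 1/(-7713 + √(-260)) = -14321 - 1/(-7713 + 2*I*√65) ≈ -14321.0 + 2.7104e-7*I)
-d = -(-851965290196/59490629 + 2*I*√65/59490629) = 851965290196/59490629 - 2*I*√65/59490629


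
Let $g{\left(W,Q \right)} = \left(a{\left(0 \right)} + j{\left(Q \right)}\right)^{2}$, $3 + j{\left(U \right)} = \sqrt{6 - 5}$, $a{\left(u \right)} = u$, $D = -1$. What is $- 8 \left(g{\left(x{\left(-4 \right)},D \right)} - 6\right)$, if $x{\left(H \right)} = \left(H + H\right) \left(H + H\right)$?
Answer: $16$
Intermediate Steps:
$j{\left(U \right)} = -2$ ($j{\left(U \right)} = -3 + \sqrt{6 - 5} = -3 + \sqrt{1} = -3 + 1 = -2$)
$x{\left(H \right)} = 4 H^{2}$ ($x{\left(H \right)} = 2 H 2 H = 4 H^{2}$)
$g{\left(W,Q \right)} = 4$ ($g{\left(W,Q \right)} = \left(0 - 2\right)^{2} = \left(-2\right)^{2} = 4$)
$- 8 \left(g{\left(x{\left(-4 \right)},D \right)} - 6\right) = - 8 \left(4 - 6\right) = \left(-8\right) \left(-2\right) = 16$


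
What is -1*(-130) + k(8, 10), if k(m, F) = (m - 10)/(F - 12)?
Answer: 131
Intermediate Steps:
k(m, F) = (-10 + m)/(-12 + F)
-1*(-130) + k(8, 10) = -1*(-130) + (-10 + 8)/(-12 + 10) = 130 - 2/(-2) = 130 - 1/2*(-2) = 130 + 1 = 131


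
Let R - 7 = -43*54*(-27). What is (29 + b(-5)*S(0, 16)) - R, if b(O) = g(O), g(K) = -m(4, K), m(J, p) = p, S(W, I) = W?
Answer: -62672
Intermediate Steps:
g(K) = -K
b(O) = -O
R = 62701 (R = 7 - 43*54*(-27) = 7 - 2322*(-27) = 7 + 62694 = 62701)
(29 + b(-5)*S(0, 16)) - R = (29 - 1*(-5)*0) - 1*62701 = (29 + 5*0) - 62701 = (29 + 0) - 62701 = 29 - 62701 = -62672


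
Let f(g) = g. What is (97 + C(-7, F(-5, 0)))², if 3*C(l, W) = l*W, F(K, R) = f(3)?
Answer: 8100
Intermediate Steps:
F(K, R) = 3
C(l, W) = W*l/3 (C(l, W) = (l*W)/3 = (W*l)/3 = W*l/3)
(97 + C(-7, F(-5, 0)))² = (97 + (⅓)*3*(-7))² = (97 - 7)² = 90² = 8100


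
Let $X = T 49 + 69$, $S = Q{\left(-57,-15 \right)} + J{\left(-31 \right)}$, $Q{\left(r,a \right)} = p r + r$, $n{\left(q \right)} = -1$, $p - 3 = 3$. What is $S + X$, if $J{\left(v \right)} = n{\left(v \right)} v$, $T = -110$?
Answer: $-5689$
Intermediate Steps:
$p = 6$ ($p = 3 + 3 = 6$)
$Q{\left(r,a \right)} = 7 r$ ($Q{\left(r,a \right)} = 6 r + r = 7 r$)
$J{\left(v \right)} = - v$
$S = -368$ ($S = 7 \left(-57\right) - -31 = -399 + 31 = -368$)
$X = -5321$ ($X = \left(-110\right) 49 + 69 = -5390 + 69 = -5321$)
$S + X = -368 - 5321 = -5689$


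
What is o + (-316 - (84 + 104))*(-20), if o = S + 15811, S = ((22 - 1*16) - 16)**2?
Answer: 25991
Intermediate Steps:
S = 100 (S = ((22 - 16) - 16)**2 = (6 - 16)**2 = (-10)**2 = 100)
o = 15911 (o = 100 + 15811 = 15911)
o + (-316 - (84 + 104))*(-20) = 15911 + (-316 - (84 + 104))*(-20) = 15911 + (-316 - 1*188)*(-20) = 15911 + (-316 - 188)*(-20) = 15911 - 504*(-20) = 15911 + 10080 = 25991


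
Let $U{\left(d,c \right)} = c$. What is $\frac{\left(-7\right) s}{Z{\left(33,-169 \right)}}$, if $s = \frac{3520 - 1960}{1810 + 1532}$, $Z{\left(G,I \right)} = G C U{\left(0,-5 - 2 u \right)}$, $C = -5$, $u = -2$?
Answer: $- \frac{364}{18381} \approx -0.019803$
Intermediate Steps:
$Z{\left(G,I \right)} = 5 G$ ($Z{\left(G,I \right)} = G \left(-5\right) \left(-5 - -4\right) = - 5 G \left(-5 + 4\right) = - 5 G \left(-1\right) = 5 G$)
$s = \frac{260}{557}$ ($s = \frac{1560}{3342} = 1560 \cdot \frac{1}{3342} = \frac{260}{557} \approx 0.46679$)
$\frac{\left(-7\right) s}{Z{\left(33,-169 \right)}} = \frac{\left(-7\right) \frac{260}{557}}{5 \cdot 33} = - \frac{1820}{557 \cdot 165} = \left(- \frac{1820}{557}\right) \frac{1}{165} = - \frac{364}{18381}$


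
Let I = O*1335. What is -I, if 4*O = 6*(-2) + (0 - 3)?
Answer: 20025/4 ≈ 5006.3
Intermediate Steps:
O = -15/4 (O = (6*(-2) + (0 - 3))/4 = (-12 - 3)/4 = (1/4)*(-15) = -15/4 ≈ -3.7500)
I = -20025/4 (I = -15/4*1335 = -20025/4 ≈ -5006.3)
-I = -1*(-20025/4) = 20025/4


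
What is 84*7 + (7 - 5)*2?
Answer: 592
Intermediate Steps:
84*7 + (7 - 5)*2 = 588 + 2*2 = 588 + 4 = 592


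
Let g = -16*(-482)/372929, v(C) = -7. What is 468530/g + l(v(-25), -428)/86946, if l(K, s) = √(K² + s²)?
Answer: 87364212185/3856 + √183233/86946 ≈ 2.2657e+7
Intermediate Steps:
g = 7712/372929 (g = 7712*(1/372929) = 7712/372929 ≈ 0.020680)
468530/g + l(v(-25), -428)/86946 = 468530/(7712/372929) + √((-7)² + (-428)²)/86946 = 468530*(372929/7712) + √(49 + 183184)*(1/86946) = 87364212185/3856 + √183233*(1/86946) = 87364212185/3856 + √183233/86946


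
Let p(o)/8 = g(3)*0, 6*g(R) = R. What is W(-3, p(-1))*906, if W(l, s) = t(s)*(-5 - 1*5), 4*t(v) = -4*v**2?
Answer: 0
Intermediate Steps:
g(R) = R/6
t(v) = -v**2 (t(v) = (-4*v**2)/4 = -v**2)
p(o) = 0 (p(o) = 8*(((1/6)*3)*0) = 8*((1/2)*0) = 8*0 = 0)
W(l, s) = 10*s**2 (W(l, s) = (-s**2)*(-5 - 1*5) = (-s**2)*(-5 - 5) = -s**2*(-10) = 10*s**2)
W(-3, p(-1))*906 = (10*0**2)*906 = (10*0)*906 = 0*906 = 0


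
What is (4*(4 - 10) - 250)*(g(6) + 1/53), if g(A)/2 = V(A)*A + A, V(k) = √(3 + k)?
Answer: -697330/53 ≈ -13157.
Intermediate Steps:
g(A) = 2*A + 2*A*√(3 + A) (g(A) = 2*(√(3 + A)*A + A) = 2*(A*√(3 + A) + A) = 2*(A + A*√(3 + A)) = 2*A + 2*A*√(3 + A))
(4*(4 - 10) - 250)*(g(6) + 1/53) = (4*(4 - 10) - 250)*(2*6*(1 + √(3 + 6)) + 1/53) = (4*(-6) - 250)*(2*6*(1 + √9) + 1/53) = (-24 - 250)*(2*6*(1 + 3) + 1/53) = -274*(2*6*4 + 1/53) = -274*(48 + 1/53) = -274*2545/53 = -697330/53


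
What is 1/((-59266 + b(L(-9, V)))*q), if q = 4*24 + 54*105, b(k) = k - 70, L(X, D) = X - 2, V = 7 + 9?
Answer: -1/342194802 ≈ -2.9223e-9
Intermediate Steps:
V = 16
L(X, D) = -2 + X
b(k) = -70 + k
q = 5766 (q = 96 + 5670 = 5766)
1/((-59266 + b(L(-9, V)))*q) = 1/(-59266 + (-70 + (-2 - 9))*5766) = (1/5766)/(-59266 + (-70 - 11)) = (1/5766)/(-59266 - 81) = (1/5766)/(-59347) = -1/59347*1/5766 = -1/342194802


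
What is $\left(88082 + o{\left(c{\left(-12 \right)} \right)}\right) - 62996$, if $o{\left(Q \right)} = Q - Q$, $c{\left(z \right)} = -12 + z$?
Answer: $25086$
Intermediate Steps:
$o{\left(Q \right)} = 0$
$\left(88082 + o{\left(c{\left(-12 \right)} \right)}\right) - 62996 = \left(88082 + 0\right) - 62996 = 88082 - 62996 = 25086$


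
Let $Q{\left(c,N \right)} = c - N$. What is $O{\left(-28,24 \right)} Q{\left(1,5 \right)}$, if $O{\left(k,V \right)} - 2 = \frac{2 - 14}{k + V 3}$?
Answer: $- \frac{76}{11} \approx -6.9091$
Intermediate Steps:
$O{\left(k,V \right)} = 2 - \frac{12}{k + 3 V}$ ($O{\left(k,V \right)} = 2 + \frac{2 - 14}{k + V 3} = 2 - \frac{12}{k + 3 V}$)
$O{\left(-28,24 \right)} Q{\left(1,5 \right)} = \frac{2 \left(-6 - 28 + 3 \cdot 24\right)}{-28 + 3 \cdot 24} \left(1 - 5\right) = \frac{2 \left(-6 - 28 + 72\right)}{-28 + 72} \left(1 - 5\right) = 2 \cdot \frac{1}{44} \cdot 38 \left(-4\right) = \frac{19}{11} \left(-4\right) = - \frac{76}{11}$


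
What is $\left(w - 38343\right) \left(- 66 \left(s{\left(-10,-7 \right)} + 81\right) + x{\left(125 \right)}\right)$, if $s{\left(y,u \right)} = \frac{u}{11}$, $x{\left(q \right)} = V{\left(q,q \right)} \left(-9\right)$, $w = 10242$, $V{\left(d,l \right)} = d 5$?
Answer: $307115829$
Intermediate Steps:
$V{\left(d,l \right)} = 5 d$
$x{\left(q \right)} = - 45 q$ ($x{\left(q \right)} = 5 q \left(-9\right) = - 45 q$)
$s{\left(y,u \right)} = \frac{u}{11}$ ($s{\left(y,u \right)} = u \frac{1}{11} = \frac{u}{11}$)
$\left(w - 38343\right) \left(- 66 \left(s{\left(-10,-7 \right)} + 81\right) + x{\left(125 \right)}\right) = \left(10242 - 38343\right) \left(- 66 \left(\frac{1}{11} \left(-7\right) + 81\right) - 5625\right) = - 28101 \left(- 66 \left(- \frac{7}{11} + 81\right) - 5625\right) = - 28101 \left(\left(-66\right) \frac{884}{11} - 5625\right) = - 28101 \left(-5304 - 5625\right) = \left(-28101\right) \left(-10929\right) = 307115829$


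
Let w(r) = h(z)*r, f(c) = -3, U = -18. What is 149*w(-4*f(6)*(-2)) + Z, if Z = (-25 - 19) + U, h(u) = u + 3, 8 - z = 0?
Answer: -39398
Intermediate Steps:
z = 8 (z = 8 - 1*0 = 8 + 0 = 8)
h(u) = 3 + u
Z = -62 (Z = (-25 - 19) - 18 = -44 - 18 = -62)
w(r) = 11*r (w(r) = (3 + 8)*r = 11*r)
149*w(-4*f(6)*(-2)) + Z = 149*(11*(-(-12)*(-2))) - 62 = 149*(11*(-4*6)) - 62 = 149*(11*(-24)) - 62 = 149*(-264) - 62 = -39336 - 62 = -39398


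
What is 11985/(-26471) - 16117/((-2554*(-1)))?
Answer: -457242797/67606934 ≈ -6.7633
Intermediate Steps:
11985/(-26471) - 16117/((-2554*(-1))) = 11985*(-1/26471) - 16117/2554 = -11985/26471 - 16117*1/2554 = -11985/26471 - 16117/2554 = -457242797/67606934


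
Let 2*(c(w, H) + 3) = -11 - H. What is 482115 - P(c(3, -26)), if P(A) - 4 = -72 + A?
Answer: 964357/2 ≈ 4.8218e+5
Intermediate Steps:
c(w, H) = -17/2 - H/2 (c(w, H) = -3 + (-11 - H)/2 = -3 + (-11/2 - H/2) = -17/2 - H/2)
P(A) = -68 + A (P(A) = 4 + (-72 + A) = -68 + A)
482115 - P(c(3, -26)) = 482115 - (-68 + (-17/2 - ½*(-26))) = 482115 - (-68 + (-17/2 + 13)) = 482115 - (-68 + 9/2) = 482115 - 1*(-127/2) = 482115 + 127/2 = 964357/2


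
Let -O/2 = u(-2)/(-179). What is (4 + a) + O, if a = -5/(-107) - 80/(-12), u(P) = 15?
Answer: 625211/57459 ≈ 10.881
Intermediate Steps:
a = 2155/321 (a = -5*(-1/107) - 80*(-1/12) = 5/107 + 20/3 = 2155/321 ≈ 6.7134)
O = 30/179 (O = -30/(-179) = -30*(-1)/179 = -2*(-15/179) = 30/179 ≈ 0.16760)
(4 + a) + O = (4 + 2155/321) + 30/179 = 3439/321 + 30/179 = 625211/57459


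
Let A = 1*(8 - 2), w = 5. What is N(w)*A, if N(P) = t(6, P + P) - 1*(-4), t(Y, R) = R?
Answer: 84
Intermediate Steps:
N(P) = 4 + 2*P (N(P) = (P + P) - 1*(-4) = 2*P + 4 = 4 + 2*P)
A = 6 (A = 1*6 = 6)
N(w)*A = (4 + 2*5)*6 = (4 + 10)*6 = 14*6 = 84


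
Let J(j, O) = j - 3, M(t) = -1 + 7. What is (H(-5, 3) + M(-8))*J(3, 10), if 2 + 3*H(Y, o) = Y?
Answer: 0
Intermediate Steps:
M(t) = 6
H(Y, o) = -2/3 + Y/3
J(j, O) = -3 + j
(H(-5, 3) + M(-8))*J(3, 10) = ((-2/3 + (1/3)*(-5)) + 6)*(-3 + 3) = ((-2/3 - 5/3) + 6)*0 = (-7/3 + 6)*0 = (11/3)*0 = 0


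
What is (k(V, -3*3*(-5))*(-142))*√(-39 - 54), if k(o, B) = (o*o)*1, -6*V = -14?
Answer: -6958*I*√93/9 ≈ -7455.6*I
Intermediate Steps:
V = 7/3 (V = -⅙*(-14) = 7/3 ≈ 2.3333)
k(o, B) = o² (k(o, B) = o²*1 = o²)
(k(V, -3*3*(-5))*(-142))*√(-39 - 54) = ((7/3)²*(-142))*√(-39 - 54) = ((49/9)*(-142))*√(-93) = -6958*I*√93/9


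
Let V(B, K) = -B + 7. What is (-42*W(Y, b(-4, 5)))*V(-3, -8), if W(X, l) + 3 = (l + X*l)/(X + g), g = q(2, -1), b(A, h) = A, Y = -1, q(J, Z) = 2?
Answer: 1260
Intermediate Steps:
g = 2
V(B, K) = 7 - B
W(X, l) = -3 + (l + X*l)/(2 + X) (W(X, l) = -3 + (l + X*l)/(X + 2) = -3 + (l + X*l)/(2 + X))
(-42*W(Y, b(-4, 5)))*V(-3, -8) = (-42*(-6 - 4 - 3*(-1) - 1*(-4))/(2 - 1))*(7 - 1*(-3)) = (-42*(-6 - 4 + 3 + 4)/1)*(7 + 3) = -42*(-3)*10 = 126*10 = 1260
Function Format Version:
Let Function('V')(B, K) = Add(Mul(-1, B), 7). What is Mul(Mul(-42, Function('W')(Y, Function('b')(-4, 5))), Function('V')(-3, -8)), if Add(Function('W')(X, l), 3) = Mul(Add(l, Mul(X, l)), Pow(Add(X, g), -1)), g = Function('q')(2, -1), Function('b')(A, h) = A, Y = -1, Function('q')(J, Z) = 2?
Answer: 1260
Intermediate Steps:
g = 2
Function('V')(B, K) = Add(7, Mul(-1, B))
Function('W')(X, l) = Add(-3, Mul(Pow(Add(2, X), -1), Add(l, Mul(X, l)))) (Function('W')(X, l) = Add(-3, Mul(Add(l, Mul(X, l)), Pow(Add(X, 2), -1))) = Add(-3, Mul(Add(l, Mul(X, l)), Pow(Add(2, X), -1))) = Add(-3, Mul(Pow(Add(2, X), -1), Add(l, Mul(X, l)))))
Mul(Mul(-42, Function('W')(Y, Function('b')(-4, 5))), Function('V')(-3, -8)) = Mul(Mul(-42, Mul(Pow(Add(2, -1), -1), Add(-6, -4, Mul(-3, -1), Mul(-1, -4)))), Add(7, Mul(-1, -3))) = Mul(Mul(-42, Mul(Pow(1, -1), Add(-6, -4, 3, 4))), Add(7, 3)) = Mul(Mul(-42, Mul(1, -3)), 10) = Mul(Mul(-42, -3), 10) = Mul(126, 10) = 1260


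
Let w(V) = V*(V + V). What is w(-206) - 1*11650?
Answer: 73222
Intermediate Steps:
w(V) = 2*V² (w(V) = V*(2*V) = 2*V²)
w(-206) - 1*11650 = 2*(-206)² - 1*11650 = 2*42436 - 11650 = 84872 - 11650 = 73222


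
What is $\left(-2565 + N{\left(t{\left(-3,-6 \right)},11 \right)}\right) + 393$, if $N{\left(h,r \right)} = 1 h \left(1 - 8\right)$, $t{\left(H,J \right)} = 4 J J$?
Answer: $-3180$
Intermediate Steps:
$t{\left(H,J \right)} = 4 J^{2}$
$N{\left(h,r \right)} = - 7 h$ ($N{\left(h,r \right)} = h \left(1 - 8\right) = h \left(-7\right) = - 7 h$)
$\left(-2565 + N{\left(t{\left(-3,-6 \right)},11 \right)}\right) + 393 = \left(-2565 - 7 \cdot 4 \left(-6\right)^{2}\right) + 393 = \left(-2565 - 7 \cdot 4 \cdot 36\right) + 393 = \left(-2565 - 1008\right) + 393 = -3573 + 393 = -3180$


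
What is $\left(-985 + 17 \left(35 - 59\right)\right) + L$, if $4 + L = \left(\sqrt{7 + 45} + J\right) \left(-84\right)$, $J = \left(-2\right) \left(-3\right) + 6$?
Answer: $-2405 - 168 \sqrt{13} \approx -3010.7$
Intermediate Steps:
$J = 12$ ($J = 6 + 6 = 12$)
$L = -1012 - 168 \sqrt{13}$ ($L = -4 + \left(\sqrt{7 + 45} + 12\right) \left(-84\right) = -4 + \left(\sqrt{52} + 12\right) \left(-84\right) = -4 + \left(2 \sqrt{13} + 12\right) \left(-84\right) = -4 + \left(12 + 2 \sqrt{13}\right) \left(-84\right) = -4 - \left(1008 + 168 \sqrt{13}\right) = -1012 - 168 \sqrt{13} \approx -1617.7$)
$\left(-985 + 17 \left(35 - 59\right)\right) + L = \left(-985 + 17 \left(35 - 59\right)\right) - \left(1012 + 168 \sqrt{13}\right) = \left(-985 + 17 \left(-24\right)\right) - \left(1012 + 168 \sqrt{13}\right) = \left(-985 - 408\right) - \left(1012 + 168 \sqrt{13}\right) = -1393 - \left(1012 + 168 \sqrt{13}\right) = -2405 - 168 \sqrt{13}$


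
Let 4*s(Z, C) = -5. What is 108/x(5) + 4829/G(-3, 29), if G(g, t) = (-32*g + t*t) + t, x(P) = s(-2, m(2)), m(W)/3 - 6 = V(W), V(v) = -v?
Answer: -393167/4830 ≈ -81.401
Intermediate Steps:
m(W) = 18 - 3*W (m(W) = 18 + 3*(-W) = 18 - 3*W)
s(Z, C) = -5/4 (s(Z, C) = (¼)*(-5) = -5/4)
x(P) = -5/4
G(g, t) = t + t² - 32*g (G(g, t) = (-32*g + t²) + t = (t² - 32*g) + t = t + t² - 32*g)
108/x(5) + 4829/G(-3, 29) = 108/(-5/4) + 4829/(29 + 29² - 32*(-3)) = 108*(-⅘) + 4829/(29 + 841 + 96) = -432/5 + 4829/966 = -393167/4830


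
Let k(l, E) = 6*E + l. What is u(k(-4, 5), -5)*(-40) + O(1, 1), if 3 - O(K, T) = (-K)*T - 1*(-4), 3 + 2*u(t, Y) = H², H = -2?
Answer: -20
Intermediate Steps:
k(l, E) = l + 6*E
u(t, Y) = ½ (u(t, Y) = -3/2 + (½)*(-2)² = -3/2 + (½)*4 = -3/2 + 2 = ½)
O(K, T) = -1 + K*T (O(K, T) = 3 - ((-K)*T - 1*(-4)) = 3 - (-K*T + 4) = 3 - (4 - K*T) = 3 + (-4 + K*T) = -1 + K*T)
u(k(-4, 5), -5)*(-40) + O(1, 1) = (½)*(-40) + (-1 + 1*1) = -20 + (-1 + 1) = -20 + 0 = -20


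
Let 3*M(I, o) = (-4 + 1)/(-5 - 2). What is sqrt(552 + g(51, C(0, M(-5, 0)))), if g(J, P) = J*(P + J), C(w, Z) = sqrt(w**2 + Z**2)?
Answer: 3*sqrt(17206)/7 ≈ 56.216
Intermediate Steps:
M(I, o) = 1/7 (M(I, o) = ((-4 + 1)/(-5 - 2))/3 = (-3/(-7))/3 = (-3*(-1/7))/3 = (1/3)*(3/7) = 1/7)
C(w, Z) = sqrt(Z**2 + w**2)
g(J, P) = J*(J + P)
sqrt(552 + g(51, C(0, M(-5, 0)))) = sqrt(552 + 51*(51 + sqrt((1/7)**2 + 0**2))) = sqrt(552 + 51*(51 + sqrt(1/49 + 0))) = sqrt(552 + 51*(51 + sqrt(1/49))) = sqrt(552 + 51*(51 + 1/7)) = sqrt(552 + 51*(358/7)) = sqrt(552 + 18258/7) = sqrt(22122/7) = 3*sqrt(17206)/7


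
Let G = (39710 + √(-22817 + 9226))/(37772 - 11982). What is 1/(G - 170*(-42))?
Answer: 4750010194900/33922386591709691 - 25790*I*√13591/33922386591709691 ≈ 0.00014003 - 8.8632e-11*I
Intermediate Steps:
G = 3971/2579 + I*√13591/25790 (G = (39710 + √(-13591))/25790 = (39710 + I*√13591)*(1/25790) = 3971/2579 + I*√13591/25790 ≈ 1.5397 + 0.0045204*I)
1/(G - 170*(-42)) = 1/((3971/2579 + I*√13591/25790) - 170*(-42)) = 1/((3971/2579 + I*√13591/25790) + 7140) = 1/(18418031/2579 + I*√13591/25790)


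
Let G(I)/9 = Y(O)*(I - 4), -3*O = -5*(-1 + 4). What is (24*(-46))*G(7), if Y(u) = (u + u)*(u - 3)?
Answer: -596160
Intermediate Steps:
O = 5 (O = -(-5)*(-1 + 4)/3 = -(-5)*3/3 = -⅓*(-15) = 5)
Y(u) = 2*u*(-3 + u) (Y(u) = (2*u)*(-3 + u) = 2*u*(-3 + u))
G(I) = -720 + 180*I (G(I) = 9*((2*5*(-3 + 5))*(I - 4)) = 9*((2*5*2)*(-4 + I)) = 9*(20*(-4 + I)) = 9*(-80 + 20*I) = -720 + 180*I)
(24*(-46))*G(7) = (24*(-46))*(-720 + 180*7) = -1104*(-720 + 1260) = -1104*540 = -596160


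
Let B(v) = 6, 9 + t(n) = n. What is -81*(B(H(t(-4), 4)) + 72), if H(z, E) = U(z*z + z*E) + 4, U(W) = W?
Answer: -6318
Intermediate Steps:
t(n) = -9 + n
H(z, E) = 4 + z² + E*z (H(z, E) = (z*z + z*E) + 4 = (z² + E*z) + 4 = 4 + z² + E*z)
-81*(B(H(t(-4), 4)) + 72) = -81*(6 + 72) = -81*78 = -6318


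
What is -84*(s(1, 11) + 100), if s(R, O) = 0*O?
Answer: -8400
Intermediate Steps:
s(R, O) = 0
-84*(s(1, 11) + 100) = -84*(0 + 100) = -84*100 = -8400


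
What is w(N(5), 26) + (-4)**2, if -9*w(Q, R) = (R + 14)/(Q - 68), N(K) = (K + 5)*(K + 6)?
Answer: 3004/189 ≈ 15.894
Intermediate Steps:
N(K) = (5 + K)*(6 + K)
w(Q, R) = -(14 + R)/(9*(-68 + Q)) (w(Q, R) = -(R + 14)/(9*(Q - 68)) = -(14 + R)/(9*(-68 + Q)))
w(N(5), 26) + (-4)**2 = (-14 - 1*26)/(9*(-68 + (30 + 5**2 + 11*5))) + (-4)**2 = (-14 - 26)/(9*(-68 + (30 + 25 + 55))) + 16 = (1/9)*(-40)/(-68 + 110) + 16 = (1/9)*(-40)/42 + 16 = (1/9)*(1/42)*(-40) + 16 = -20/189 + 16 = 3004/189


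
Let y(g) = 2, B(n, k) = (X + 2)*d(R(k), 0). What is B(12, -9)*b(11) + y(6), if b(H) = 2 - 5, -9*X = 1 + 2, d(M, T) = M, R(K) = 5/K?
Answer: 43/9 ≈ 4.7778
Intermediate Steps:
X = -⅓ (X = -(1 + 2)/9 = -⅑*3 = -⅓ ≈ -0.33333)
B(n, k) = 25/(3*k) (B(n, k) = (-⅓ + 2)*(5/k) = 5*(5/k)/3 = 25/(3*k))
b(H) = -3
B(12, -9)*b(11) + y(6) = ((25/3)/(-9))*(-3) + 2 = ((25/3)*(-⅑))*(-3) + 2 = -25/27*(-3) + 2 = 25/9 + 2 = 43/9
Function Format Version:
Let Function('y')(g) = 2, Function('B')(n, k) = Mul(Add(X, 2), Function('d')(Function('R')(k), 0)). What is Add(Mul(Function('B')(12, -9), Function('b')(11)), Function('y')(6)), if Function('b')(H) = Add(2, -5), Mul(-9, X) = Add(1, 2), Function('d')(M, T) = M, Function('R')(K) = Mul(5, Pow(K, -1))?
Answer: Rational(43, 9) ≈ 4.7778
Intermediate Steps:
X = Rational(-1, 3) (X = Mul(Rational(-1, 9), Add(1, 2)) = Mul(Rational(-1, 9), 3) = Rational(-1, 3) ≈ -0.33333)
Function('B')(n, k) = Mul(Rational(25, 3), Pow(k, -1)) (Function('B')(n, k) = Mul(Add(Rational(-1, 3), 2), Mul(5, Pow(k, -1))) = Mul(Rational(5, 3), Mul(5, Pow(k, -1))) = Mul(Rational(25, 3), Pow(k, -1)))
Function('b')(H) = -3
Add(Mul(Function('B')(12, -9), Function('b')(11)), Function('y')(6)) = Add(Mul(Mul(Rational(25, 3), Pow(-9, -1)), -3), 2) = Add(Mul(Mul(Rational(25, 3), Rational(-1, 9)), -3), 2) = Add(Mul(Rational(-25, 27), -3), 2) = Add(Rational(25, 9), 2) = Rational(43, 9)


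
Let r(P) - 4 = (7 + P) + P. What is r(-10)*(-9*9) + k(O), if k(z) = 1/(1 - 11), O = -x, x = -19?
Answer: 7289/10 ≈ 728.90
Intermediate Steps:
O = 19 (O = -1*(-19) = 19)
r(P) = 11 + 2*P (r(P) = 4 + ((7 + P) + P) = 4 + (7 + 2*P) = 11 + 2*P)
k(z) = -1/10 (k(z) = 1/(-10) = -1/10)
r(-10)*(-9*9) + k(O) = (11 + 2*(-10))*(-9*9) - 1/10 = (11 - 20)*(-81) - 1/10 = -9*(-81) - 1/10 = 729 - 1/10 = 7289/10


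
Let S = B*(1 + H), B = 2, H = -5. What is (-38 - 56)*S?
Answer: 752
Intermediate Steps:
S = -8 (S = 2*(1 - 5) = 2*(-4) = -8)
(-38 - 56)*S = (-38 - 56)*(-8) = -94*(-8) = 752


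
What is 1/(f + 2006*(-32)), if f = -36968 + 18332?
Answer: -1/82828 ≈ -1.2073e-5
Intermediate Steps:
f = -18636
1/(f + 2006*(-32)) = 1/(-18636 + 2006*(-32)) = 1/(-18636 - 64192) = 1/(-82828) = -1/82828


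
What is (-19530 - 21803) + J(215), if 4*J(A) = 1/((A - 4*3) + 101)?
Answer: -50260927/1216 ≈ -41333.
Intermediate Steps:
J(A) = 1/(4*(89 + A)) (J(A) = 1/(4*((A - 4*3) + 101)) = 1/(4*((A - 12) + 101)) = 1/(4*((-12 + A) + 101)) = 1/(4*(89 + A)))
(-19530 - 21803) + J(215) = (-19530 - 21803) + 1/(4*(89 + 215)) = -41333 + (¼)/304 = -41333 + (¼)*(1/304) = -41333 + 1/1216 = -50260927/1216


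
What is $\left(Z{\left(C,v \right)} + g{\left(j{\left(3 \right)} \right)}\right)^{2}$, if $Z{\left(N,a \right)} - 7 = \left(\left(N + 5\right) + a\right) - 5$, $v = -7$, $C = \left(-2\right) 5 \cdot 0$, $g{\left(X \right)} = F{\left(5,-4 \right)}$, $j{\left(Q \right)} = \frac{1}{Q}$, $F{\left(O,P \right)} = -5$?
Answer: $25$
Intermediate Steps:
$g{\left(X \right)} = -5$
$C = 0$ ($C = \left(-10\right) 0 = 0$)
$Z{\left(N,a \right)} = 7 + N + a$ ($Z{\left(N,a \right)} = 7 + \left(\left(\left(N + 5\right) + a\right) - 5\right) = 7 + \left(\left(\left(5 + N\right) + a\right) - 5\right) = 7 + \left(\left(5 + N + a\right) - 5\right) = 7 + \left(N + a\right) = 7 + N + a$)
$\left(Z{\left(C,v \right)} + g{\left(j{\left(3 \right)} \right)}\right)^{2} = \left(\left(7 + 0 - 7\right) - 5\right)^{2} = \left(0 - 5\right)^{2} = \left(-5\right)^{2} = 25$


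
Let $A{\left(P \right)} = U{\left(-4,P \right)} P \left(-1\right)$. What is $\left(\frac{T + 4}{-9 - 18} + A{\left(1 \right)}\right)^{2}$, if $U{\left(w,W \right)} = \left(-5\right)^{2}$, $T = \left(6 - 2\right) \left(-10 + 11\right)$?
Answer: $\frac{466489}{729} \approx 639.9$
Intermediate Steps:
$T = 4$ ($T = 4 \cdot 1 = 4$)
$U{\left(w,W \right)} = 25$
$A{\left(P \right)} = - 25 P$ ($A{\left(P \right)} = 25 P \left(-1\right) = - 25 P$)
$\left(\frac{T + 4}{-9 - 18} + A{\left(1 \right)}\right)^{2} = \left(\frac{4 + 4}{-9 - 18} - 25\right)^{2} = \left(\frac{8}{-27} - 25\right)^{2} = \left(8 \left(- \frac{1}{27}\right) - 25\right)^{2} = \left(- \frac{8}{27} - 25\right)^{2} = \left(- \frac{683}{27}\right)^{2} = \frac{466489}{729}$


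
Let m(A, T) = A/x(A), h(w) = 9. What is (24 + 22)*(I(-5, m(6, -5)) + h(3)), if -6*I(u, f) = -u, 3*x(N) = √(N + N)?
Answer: 1127/3 ≈ 375.67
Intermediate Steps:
x(N) = √2*√N/3 (x(N) = √(N + N)/3 = √(2*N)/3 = (√2*√N)/3 = √2*√N/3)
m(A, T) = 3*√2*√A/2 (m(A, T) = A/((√2*√A/3)) = A*(3*√2/(2*√A)) = 3*√2*√A/2)
I(u, f) = u/6 (I(u, f) = -(-1)*u/6 = u/6)
(24 + 22)*(I(-5, m(6, -5)) + h(3)) = (24 + 22)*((⅙)*(-5) + 9) = 46*(-⅚ + 9) = 46*(49/6) = 1127/3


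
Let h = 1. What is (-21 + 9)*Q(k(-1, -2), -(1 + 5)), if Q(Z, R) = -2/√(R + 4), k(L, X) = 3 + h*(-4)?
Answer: -12*I*√2 ≈ -16.971*I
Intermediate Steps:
k(L, X) = -1 (k(L, X) = 3 + 1*(-4) = 3 - 4 = -1)
Q(Z, R) = -2/√(4 + R)
(-21 + 9)*Q(k(-1, -2), -(1 + 5)) = (-21 + 9)*(-2/√(4 - (1 + 5))) = -(-24)/√(4 - 1*6) = -(-24)/√(4 - 6) = -(-24)/√(-2) = -(-24)*(-I*√2/2) = -12*I*√2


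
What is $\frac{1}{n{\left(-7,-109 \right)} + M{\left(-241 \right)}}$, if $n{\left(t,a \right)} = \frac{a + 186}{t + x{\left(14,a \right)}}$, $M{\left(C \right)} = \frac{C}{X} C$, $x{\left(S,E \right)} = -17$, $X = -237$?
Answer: $- \frac{1896}{470731} \approx -0.0040278$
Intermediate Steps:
$M{\left(C \right)} = - \frac{C^{2}}{237}$ ($M{\left(C \right)} = \frac{C}{-237} C = C \left(- \frac{1}{237}\right) C = - \frac{C}{237} C = - \frac{C^{2}}{237}$)
$n{\left(t,a \right)} = \frac{186 + a}{-17 + t}$ ($n{\left(t,a \right)} = \frac{a + 186}{t - 17} = \frac{186 + a}{-17 + t}$)
$\frac{1}{n{\left(-7,-109 \right)} + M{\left(-241 \right)}} = \frac{1}{\frac{186 - 109}{-17 - 7} - \frac{\left(-241\right)^{2}}{237}} = \frac{1}{\frac{1}{-24} \cdot 77 - \frac{58081}{237}} = \frac{1}{\left(- \frac{1}{24}\right) 77 - \frac{58081}{237}} = \frac{1}{- \frac{77}{24} - \frac{58081}{237}} = \frac{1}{- \frac{470731}{1896}} = - \frac{1896}{470731}$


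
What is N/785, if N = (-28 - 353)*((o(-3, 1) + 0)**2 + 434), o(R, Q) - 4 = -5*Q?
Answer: -33147/157 ≈ -211.13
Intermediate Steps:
o(R, Q) = 4 - 5*Q
N = -165735 (N = (-28 - 353)*(((4 - 5*1) + 0)**2 + 434) = -381*(((4 - 5) + 0)**2 + 434) = -381*((-1 + 0)**2 + 434) = -381*((-1)**2 + 434) = -381*(1 + 434) = -381*435 = -165735)
N/785 = -165735/785 = -165735*1/785 = -33147/157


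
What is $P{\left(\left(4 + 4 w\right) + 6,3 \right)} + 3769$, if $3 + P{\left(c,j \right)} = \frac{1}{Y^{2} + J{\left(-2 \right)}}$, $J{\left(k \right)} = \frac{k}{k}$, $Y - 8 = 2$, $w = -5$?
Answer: $\frac{380367}{101} \approx 3766.0$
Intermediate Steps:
$Y = 10$ ($Y = 8 + 2 = 10$)
$J{\left(k \right)} = 1$
$P{\left(c,j \right)} = - \frac{302}{101}$ ($P{\left(c,j \right)} = -3 + \frac{1}{10^{2} + 1} = -3 + \frac{1}{100 + 1} = -3 + \frac{1}{101} = - \frac{302}{101}$)
$P{\left(\left(4 + 4 w\right) + 6,3 \right)} + 3769 = - \frac{302}{101} + 3769 = \frac{380367}{101}$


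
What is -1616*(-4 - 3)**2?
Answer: -79184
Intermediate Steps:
-1616*(-4 - 3)**2 = -1616*(-7)**2 = -1616*49 = -79184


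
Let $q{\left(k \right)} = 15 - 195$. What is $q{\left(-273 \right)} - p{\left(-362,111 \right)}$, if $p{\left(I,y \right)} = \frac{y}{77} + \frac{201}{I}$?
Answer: $- \frac{5042025}{27874} \approx -180.89$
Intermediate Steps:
$p{\left(I,y \right)} = \frac{201}{I} + \frac{y}{77}$ ($p{\left(I,y \right)} = y \frac{1}{77} + \frac{201}{I} = \frac{y}{77} + \frac{201}{I} = \frac{201}{I} + \frac{y}{77}$)
$q{\left(k \right)} = -180$ ($q{\left(k \right)} = 15 - 195 = -180$)
$q{\left(-273 \right)} - p{\left(-362,111 \right)} = -180 - \left(\frac{201}{-362} + \frac{1}{77} \cdot 111\right) = -180 - \left(201 \left(- \frac{1}{362}\right) + \frac{111}{77}\right) = -180 - \left(- \frac{201}{362} + \frac{111}{77}\right) = -180 - \frac{24705}{27874} = - \frac{5042025}{27874}$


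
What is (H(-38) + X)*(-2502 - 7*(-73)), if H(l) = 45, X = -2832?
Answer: 5548917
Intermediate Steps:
(H(-38) + X)*(-2502 - 7*(-73)) = (45 - 2832)*(-2502 - 7*(-73)) = -2787*(-2502 + 511) = -2787*(-1991) = 5548917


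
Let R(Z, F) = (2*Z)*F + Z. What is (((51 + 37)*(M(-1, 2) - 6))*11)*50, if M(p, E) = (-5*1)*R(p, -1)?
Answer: -532400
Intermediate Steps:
R(Z, F) = Z + 2*F*Z (R(Z, F) = 2*F*Z + Z = Z + 2*F*Z)
M(p, E) = 5*p (M(p, E) = (-5*1)*(p*(1 + 2*(-1))) = -5*p*(1 - 2) = -5*p*(-1) = -(-5)*p = 5*p)
(((51 + 37)*(M(-1, 2) - 6))*11)*50 = (((51 + 37)*(5*(-1) - 6))*11)*50 = ((88*(-5 - 6))*11)*50 = ((88*(-11))*11)*50 = -968*11*50 = -10648*50 = -532400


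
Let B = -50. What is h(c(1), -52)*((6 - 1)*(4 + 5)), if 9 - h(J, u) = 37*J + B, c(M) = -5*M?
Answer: 10980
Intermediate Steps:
h(J, u) = 59 - 37*J (h(J, u) = 9 - (37*J - 50) = 9 - (-50 + 37*J) = 9 + (50 - 37*J) = 59 - 37*J)
h(c(1), -52)*((6 - 1)*(4 + 5)) = (59 - (-185))*((6 - 1)*(4 + 5)) = (59 - 37*(-5))*(5*9) = (59 + 185)*45 = 244*45 = 10980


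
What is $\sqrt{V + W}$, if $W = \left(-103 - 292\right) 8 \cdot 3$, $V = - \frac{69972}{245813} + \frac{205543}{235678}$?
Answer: $\frac{i \sqrt{31814800584883566511983278}}{57932716214} \approx 97.362 i$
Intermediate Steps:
$V = \frac{34034280443}{57932716214}$ ($V = \left(-69972\right) \frac{1}{245813} + 205543 \cdot \frac{1}{235678} = - \frac{69972}{245813} + \frac{205543}{235678} = \frac{34034280443}{57932716214} \approx 0.58748$)
$W = -9480$ ($W = \left(-395\right) 24 = -9480$)
$\sqrt{V + W} = \sqrt{\frac{34034280443}{57932716214} - 9480} = \sqrt{- \frac{549168115428277}{57932716214}} = \frac{i \sqrt{31814800584883566511983278}}{57932716214}$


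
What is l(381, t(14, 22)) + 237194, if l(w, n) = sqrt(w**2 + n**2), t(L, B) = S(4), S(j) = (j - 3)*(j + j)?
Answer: 237194 + 5*sqrt(5809) ≈ 2.3758e+5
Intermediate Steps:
S(j) = 2*j*(-3 + j) (S(j) = (-3 + j)*(2*j) = 2*j*(-3 + j))
t(L, B) = 8 (t(L, B) = 2*4*(-3 + 4) = 2*4*1 = 8)
l(w, n) = sqrt(n**2 + w**2)
l(381, t(14, 22)) + 237194 = sqrt(8**2 + 381**2) + 237194 = sqrt(64 + 145161) + 237194 = sqrt(145225) + 237194 = 5*sqrt(5809) + 237194 = 237194 + 5*sqrt(5809)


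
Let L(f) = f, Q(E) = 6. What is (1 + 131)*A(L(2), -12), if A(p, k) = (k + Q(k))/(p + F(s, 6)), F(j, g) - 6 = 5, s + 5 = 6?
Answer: -792/13 ≈ -60.923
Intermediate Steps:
s = 1 (s = -5 + 6 = 1)
F(j, g) = 11 (F(j, g) = 6 + 5 = 11)
A(p, k) = (6 + k)/(11 + p) (A(p, k) = (k + 6)/(p + 11) = (6 + k)/(11 + p))
(1 + 131)*A(L(2), -12) = (1 + 131)*((6 - 12)/(11 + 2)) = 132*(-6/13) = -792/13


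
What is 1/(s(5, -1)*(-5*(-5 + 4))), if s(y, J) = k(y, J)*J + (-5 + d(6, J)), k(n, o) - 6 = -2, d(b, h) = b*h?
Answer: -1/75 ≈ -0.013333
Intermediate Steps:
k(n, o) = 4 (k(n, o) = 6 - 2 = 4)
s(y, J) = -5 + 10*J (s(y, J) = 4*J + (-5 + 6*J) = -5 + 10*J)
1/(s(5, -1)*(-5*(-5 + 4))) = 1/((-5 + 10*(-1))*(-5*(-5 + 4))) = 1/((-5 - 10)*(-5*(-1))) = 1/(-15*5) = 1/(-75) = -1/75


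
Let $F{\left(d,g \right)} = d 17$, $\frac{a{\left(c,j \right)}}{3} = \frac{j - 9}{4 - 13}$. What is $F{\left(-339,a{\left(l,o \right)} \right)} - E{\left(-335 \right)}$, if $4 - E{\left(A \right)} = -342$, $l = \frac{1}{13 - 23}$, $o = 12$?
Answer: $-6109$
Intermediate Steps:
$l = - \frac{1}{10}$ ($l = \frac{1}{-10} = - \frac{1}{10} \approx -0.1$)
$a{\left(c,j \right)} = 3 - \frac{j}{3}$ ($a{\left(c,j \right)} = 3 \frac{j - 9}{4 - 13} = 3 \frac{-9 + j}{-9} = 3 \left(-9 + j\right) \left(- \frac{1}{9}\right) = 3 \left(1 - \frac{j}{9}\right) = 3 - \frac{j}{3}$)
$F{\left(d,g \right)} = 17 d$
$E{\left(A \right)} = 346$ ($E{\left(A \right)} = 4 - -342 = 4 + 342 = 346$)
$F{\left(-339,a{\left(l,o \right)} \right)} - E{\left(-335 \right)} = 17 \left(-339\right) - 346 = -5763 - 346 = -6109$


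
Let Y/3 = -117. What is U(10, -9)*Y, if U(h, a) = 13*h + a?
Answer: -42471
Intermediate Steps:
Y = -351 (Y = 3*(-117) = -351)
U(h, a) = a + 13*h
U(10, -9)*Y = (-9 + 13*10)*(-351) = (-9 + 130)*(-351) = 121*(-351) = -42471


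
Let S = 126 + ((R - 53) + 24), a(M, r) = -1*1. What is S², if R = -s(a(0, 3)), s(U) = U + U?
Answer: 9801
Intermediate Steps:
a(M, r) = -1
s(U) = 2*U
R = 2 (R = -2*(-1) = -1*(-2) = 2)
S = 99 (S = 126 + ((2 - 53) + 24) = 126 + (-51 + 24) = 126 - 27 = 99)
S² = 99² = 9801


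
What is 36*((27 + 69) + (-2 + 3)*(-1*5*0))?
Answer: 3456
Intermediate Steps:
36*((27 + 69) + (-2 + 3)*(-1*5*0)) = 36*(96 + 1*(-5*0)) = 36*(96 + 1*0) = 36*(96 + 0) = 36*96 = 3456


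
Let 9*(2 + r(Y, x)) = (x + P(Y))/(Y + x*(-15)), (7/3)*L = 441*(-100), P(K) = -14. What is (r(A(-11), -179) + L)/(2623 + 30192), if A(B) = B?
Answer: -90979145/157945158 ≈ -0.57602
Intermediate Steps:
L = -18900 (L = 3*(441*(-100))/7 = (3/7)*(-44100) = -18900)
r(Y, x) = -2 + (-14 + x)/(9*(Y - 15*x)) (r(Y, x) = -2 + ((x - 14)/(Y + x*(-15)))/9 = -2 + ((-14 + x)/(Y - 15*x))/9 = -2 + (-14 + x)/(9*(Y - 15*x)))
(r(A(-11), -179) + L)/(2623 + 30192) = ((-14 - 18*(-11) + 271*(-179))/(9*(-11 - 15*(-179))) - 18900)/(2623 + 30192) = ((-14 + 198 - 48509)/(9*(-11 + 2685)) - 18900)/32815 = ((⅑)*(-48325)/2674 - 18900)*(1/32815) = ((⅑)*(1/2674)*(-48325) - 18900)*(1/32815) = (-48325/24066 - 18900)*(1/32815) = -454895725/24066*1/32815 = -90979145/157945158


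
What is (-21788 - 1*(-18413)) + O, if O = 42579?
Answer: 39204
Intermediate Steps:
(-21788 - 1*(-18413)) + O = (-21788 - 1*(-18413)) + 42579 = (-21788 + 18413) + 42579 = -3375 + 42579 = 39204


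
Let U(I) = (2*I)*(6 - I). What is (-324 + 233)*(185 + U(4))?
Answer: -18291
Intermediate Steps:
U(I) = 2*I*(6 - I)
(-324 + 233)*(185 + U(4)) = (-324 + 233)*(185 + 2*4*(6 - 1*4)) = -91*(185 + 2*4*(6 - 4)) = -91*(185 + 2*4*2) = -91*(185 + 16) = -91*201 = -18291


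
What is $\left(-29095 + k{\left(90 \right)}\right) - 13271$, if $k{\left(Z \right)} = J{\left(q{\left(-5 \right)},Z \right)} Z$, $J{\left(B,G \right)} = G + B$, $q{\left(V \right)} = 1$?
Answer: $-34176$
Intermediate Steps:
$J{\left(B,G \right)} = B + G$
$k{\left(Z \right)} = Z \left(1 + Z\right)$ ($k{\left(Z \right)} = \left(1 + Z\right) Z = Z \left(1 + Z\right)$)
$\left(-29095 + k{\left(90 \right)}\right) - 13271 = \left(-29095 + 90 \left(1 + 90\right)\right) - 13271 = \left(-29095 + 90 \cdot 91\right) - 13271 = \left(-29095 + 8190\right) - 13271 = -20905 - 13271 = -34176$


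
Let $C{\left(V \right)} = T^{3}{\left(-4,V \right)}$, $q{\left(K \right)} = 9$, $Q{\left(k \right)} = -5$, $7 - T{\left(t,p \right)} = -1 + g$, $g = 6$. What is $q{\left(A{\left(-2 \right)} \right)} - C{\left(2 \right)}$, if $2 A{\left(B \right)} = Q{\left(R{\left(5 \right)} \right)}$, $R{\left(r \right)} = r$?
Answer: $1$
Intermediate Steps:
$T{\left(t,p \right)} = 2$ ($T{\left(t,p \right)} = 7 - \left(-1 + 6\right) = 7 - 5 = 2$)
$A{\left(B \right)} = - \frac{5}{2}$ ($A{\left(B \right)} = \frac{1}{2} \left(-5\right) = - \frac{5}{2}$)
$C{\left(V \right)} = 8$ ($C{\left(V \right)} = 2^{3} = 8$)
$q{\left(A{\left(-2 \right)} \right)} - C{\left(2 \right)} = 9 - 8 = 1$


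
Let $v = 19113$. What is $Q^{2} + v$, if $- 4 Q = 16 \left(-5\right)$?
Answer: $19513$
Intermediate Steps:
$Q = 20$ ($Q = - \frac{16 \left(-5\right)}{4} = \left(- \frac{1}{4}\right) \left(-80\right) = 20$)
$Q^{2} + v = 20^{2} + 19113 = 400 + 19113 = 19513$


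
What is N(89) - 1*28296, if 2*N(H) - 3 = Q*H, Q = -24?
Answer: -58725/2 ≈ -29363.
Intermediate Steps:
N(H) = 3/2 - 12*H (N(H) = 3/2 + (-24*H)/2 = 3/2 - 12*H)
N(89) - 1*28296 = (3/2 - 12*89) - 1*28296 = (3/2 - 1068) - 28296 = -2133/2 - 28296 = -58725/2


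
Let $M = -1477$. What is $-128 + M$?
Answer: $-1605$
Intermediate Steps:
$-128 + M = -128 - 1477 = -1605$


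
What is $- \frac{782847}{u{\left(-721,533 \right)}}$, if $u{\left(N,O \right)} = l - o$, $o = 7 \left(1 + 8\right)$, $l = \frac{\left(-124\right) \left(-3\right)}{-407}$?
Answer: $\frac{8169711}{667} \approx 12248.0$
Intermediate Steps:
$l = - \frac{372}{407}$ ($l = 372 \left(- \frac{1}{407}\right) = - \frac{372}{407} \approx -0.91401$)
$o = 63$ ($o = 7 \cdot 9 = 63$)
$u{\left(N,O \right)} = - \frac{26013}{407}$ ($u{\left(N,O \right)} = - \frac{372}{407} - 63 = - \frac{26013}{407}$)
$- \frac{782847}{u{\left(-721,533 \right)}} = - \frac{782847}{- \frac{26013}{407}} = \left(-782847\right) \left(- \frac{407}{26013}\right) = \frac{8169711}{667}$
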